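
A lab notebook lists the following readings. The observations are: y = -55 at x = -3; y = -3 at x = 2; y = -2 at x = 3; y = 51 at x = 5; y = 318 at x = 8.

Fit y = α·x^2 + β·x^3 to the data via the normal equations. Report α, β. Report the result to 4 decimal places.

α = -3.0285, β = 1.0004

The normal equations are: 4899·α + 35925·β = 21102;  35925·α + 279291·β = 170598.
Δ = 4899·279291 − 35925² = 77640984.
α = (21102·279291 − 35925·170598)/77640984 = -2177171/718898; β = (4899·170598 − 35925·21102)/77640984 = 719169/718898.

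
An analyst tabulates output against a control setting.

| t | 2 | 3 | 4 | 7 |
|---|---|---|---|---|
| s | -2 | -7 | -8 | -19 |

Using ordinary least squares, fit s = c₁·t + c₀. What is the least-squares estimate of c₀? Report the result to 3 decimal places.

c₀ = 4.143

Normal-equation sums: Σt·t = 78, Σt = 16, Σ1 = 4.
Moment sums: Σt·s = -190, Σs = -36.
Normal equations: [[78, 16]; [16, 4]]·[c₁, c₀]ᵀ = [-190, -36]ᵀ.
Determinant 78·4 − 16² = 56.
c₁ = ((-190)·4 − 16·(-36))/56 = -23/7; c₀ = (78·(-36) − 16·(-190))/56 = 29/7.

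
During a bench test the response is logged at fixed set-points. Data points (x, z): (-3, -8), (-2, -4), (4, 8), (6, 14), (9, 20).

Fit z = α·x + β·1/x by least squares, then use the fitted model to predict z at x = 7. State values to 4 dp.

ẑ = 15.7296

Sums needed: Σx·x = 146, Σx·1/x = 5, Σ1/x·1/x = 601/1296.
For Mᵀz: Σx·z = 328, Σ1/x·z = 101/9.
MᵀM·[α, β]ᵀ = Mᵀz becomes [[146, 5]; [5, 601/1296]]·[α, β]ᵀ = [328, 101/9]ᵀ.
Eliminating β: (601/1296)·(row 1) − 5·(row 2) gives (27673/648)·α = (601/1296)·328 − 5·(101/9) = 15551/162, so α = 62204/27673.
Then β = ((101/9) − 5·(62204/27673))/(601/1296) = -1008/27673.
At x = 7: ẑ = (62204/27673)·(7) + (-1008/27673)·(1/7) = 435284/27673.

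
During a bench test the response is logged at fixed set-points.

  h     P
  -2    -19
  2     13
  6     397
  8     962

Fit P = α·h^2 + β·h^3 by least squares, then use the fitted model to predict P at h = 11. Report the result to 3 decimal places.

P̂ = 2541.514

Setting ∂/∂α … = 0 gives: 5424·α + 40544·β = 75836;  40544·α + 308928·β = 578552.
(Σh^2·h^2 = 5424, Σh^2·h^3 = 40544, Σh^3·h^3 = 308928, Σh^2·P = 75836, Σh^3·P = 578552.)
Eliminating β: 308928·(row 1) − 40544·(row 2) gives 31809536·α = 308928·75836 − 40544·578552 = -28948480, so α = -1285/1412.
Then β = (578552 − 40544·(-1285/1412))/308928 = 2813/1412.
At h = 11: P̂ = (-1285/1412)·(121) + (2813/1412)·(1331) = 1794309/706.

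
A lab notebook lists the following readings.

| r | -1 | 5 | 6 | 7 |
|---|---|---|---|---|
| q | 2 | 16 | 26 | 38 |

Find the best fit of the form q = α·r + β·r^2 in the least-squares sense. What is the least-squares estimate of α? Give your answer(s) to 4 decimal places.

Normal-equation sums: Σr·r = 111, Σr·r^2 = 683, Σr^2·r^2 = 4323.
Right-hand side: Σr·q = 500, Σr^2·q = 3200.
So XᵀX·[α, β]ᵀ = Xᵀq: [[111, 683]; [683, 4323]]·[α, β]ᵀ = [500, 3200]ᵀ.
Δ = 111·4323 − 683² = 13364.
α = (500·4323 − 683·3200)/13364 = -6025/3341; β = (111·3200 − 683·500)/13364 = 3425/3341.

α = -1.8034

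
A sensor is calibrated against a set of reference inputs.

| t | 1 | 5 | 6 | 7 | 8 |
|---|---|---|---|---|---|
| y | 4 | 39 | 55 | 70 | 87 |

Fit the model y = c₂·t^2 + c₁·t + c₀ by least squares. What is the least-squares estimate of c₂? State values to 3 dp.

Normal-equation sums: Σt^2·t^2 = 8419, Σt^2·t = 1197, Σt^2 = 175, Σt·t = 175, Σt = 27, Σ1 = 5.
For Mᵀy: Σt^2·y = 11957, Σt·y = 1715, Σy = 255.
Row-reducing yields c₂ = 4198/4351, c₁ = 14135/4351, c₀ = -1358/4351.

c₂ = 0.965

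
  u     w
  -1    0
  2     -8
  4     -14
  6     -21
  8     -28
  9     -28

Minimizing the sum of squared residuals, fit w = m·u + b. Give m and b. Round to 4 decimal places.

Sums needed: Σu·u = 202, Σu = 28, Σ1 = 6.
And Σu·w = -674, Σw = -99.
Determinant 202·6 − 28² = 428.
m = ((-674)·6 − 28·(-99))/428 = -318/107; b = (202·(-99) − 28·(-674))/428 = -563/214.

m = -2.9720, b = -2.6308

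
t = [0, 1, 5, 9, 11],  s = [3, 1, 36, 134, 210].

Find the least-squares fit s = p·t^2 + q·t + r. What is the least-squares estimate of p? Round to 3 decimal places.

p = 2.051

Entries of MᵀM: Σt^2·t^2 = 21828, Σt^2·t = 2186, Σt^2 = 228, Σt·t = 228, Σt = 26, Σ1 = 5.
For Mᵀs: Σt^2·s = 37165, Σt·s = 3697, Σs = 384.
Normal equations: [[21828, 2186, 228]; [2186, 228, 26]; [228, 26, 5]]·[p, q, r]ᵀ = [37165, 3697, 384]ᵀ.
Solving the 3×3 system (Gaussian elimination) gives p = 307667/150038, q = -567839/150038, r = 223033/75019.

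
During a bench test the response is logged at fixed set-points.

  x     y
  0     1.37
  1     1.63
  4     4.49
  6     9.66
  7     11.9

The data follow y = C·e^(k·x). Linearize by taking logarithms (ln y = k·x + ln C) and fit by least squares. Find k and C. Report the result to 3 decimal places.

k = 0.324, C = 1.275

Taking logs, ln y = k·x + ln C, so regress ln y on x.
Over the data: Σx = 18.0000, Σ(x)² = 102.0000, Σln y = 7.0498, Σx·ln y = 37.4397.
Normal system: [[102.0000, 18.0000]; [18.0000, 5]]·[k, ln C]ᵀ = [37.4397, 7.0498]ᵀ.
Solving (det = 186.0000): k = 0.32421, ln C = 0.24281, so C = exp(0.24281) = 1.27482.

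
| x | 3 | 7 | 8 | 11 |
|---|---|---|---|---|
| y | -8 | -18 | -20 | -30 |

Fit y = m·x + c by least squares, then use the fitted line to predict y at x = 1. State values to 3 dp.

The normal system MᵀM·[m, c]ᵀ = Mᵀy is [[243, 29]; [29, 4]]·[m, c]ᵀ = [-640, -76]ᵀ.
Eliminating c: 4·(row 1) − 29·(row 2) gives 131·m = 4·(-640) − 29·(-76) = -356, so m = -356/131.
Then c = ((-76) − 29·(-356/131))/4 = 92/131.
At x = 1: ŷ = (-356/131)·(1) + (92/131)·(1) = -264/131.

ŷ = -2.015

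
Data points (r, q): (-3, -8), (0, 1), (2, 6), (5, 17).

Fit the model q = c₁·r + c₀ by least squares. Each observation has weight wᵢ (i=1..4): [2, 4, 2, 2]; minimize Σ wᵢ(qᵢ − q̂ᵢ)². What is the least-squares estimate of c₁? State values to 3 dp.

Normal-equation sums: Σwᵢ·r·r = 76, Σwᵢ·r = 8, Σwᵢ·1 = 10.
For MᵀWq: Σwᵢ·r·q = 242, Σwᵢ·q = 34.
det = 76·10 − 8² = 696.
c₁ = (242·10 − 8·34)/696 = 179/58; c₀ = (76·34 − 8·242)/696 = 27/29.

c₁ = 3.086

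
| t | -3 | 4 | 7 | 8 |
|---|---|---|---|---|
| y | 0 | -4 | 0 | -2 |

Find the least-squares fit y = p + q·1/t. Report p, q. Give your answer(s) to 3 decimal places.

Compute the Gram sums: Σ1 = 4, Σ1/t = 31/168, Σ1/t·1/t = 5917/28224.
And Σy = -6, Σ1/t·y = -5/4.
MᵀM·[p, q]ᵀ = Mᵀy becomes [[4, 31/168]; [31/168, 5917/28224]]·[p, q]ᵀ = [-6, -5/4]ᵀ.
Eliminating q: (5917/28224)·(row 1) − (31/168)·(row 2) gives (2523/3136)·p = (5917/28224)·(-6) − (31/168)·(-5/4) = -151/147, so p = -9664/7569.
Then q = ((-5/4) − (31/168)·(-9664/7569))/(5917/28224) = -12208/2523.

p = -1.277, q = -4.839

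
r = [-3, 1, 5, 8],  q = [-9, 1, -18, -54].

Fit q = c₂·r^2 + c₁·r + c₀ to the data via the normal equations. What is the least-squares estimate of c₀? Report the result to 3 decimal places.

Sums needed: Σr^2·r^2 = 4803, Σr^2·r = 611, Σr^2 = 99, Σr·r = 99, Σr = 11, Σ1 = 4.
For Xᵀq: Σr^2·q = -3986, Σr·q = -494, Σq = -80.
Inverting the 3×3 Gram matrix, [c₂, c₁, c₀]ᵀ = [-9019/9400, 34879/47000, 10023/5875]ᵀ.

c₀ = 1.706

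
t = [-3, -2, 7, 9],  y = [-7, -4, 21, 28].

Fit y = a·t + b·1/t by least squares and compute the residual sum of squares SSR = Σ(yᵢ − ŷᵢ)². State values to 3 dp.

The normal equations are: 143·a + 4·b = 428;  4·a + (6253/15876)·b = 94/9.
det = 143·(6253/15876) − 4² = 640163/15876.
a = (428·(6253/15876) − 4·(94/9))/(640163/15876) = 2013020/640163; b = (143·(94/9) − 4·428)/(640163/15876) = -3468024/640163.
Residuals: 401911/640163, -268624/640163, -152285/640163, 192720/640163; SSR = 459294/640163.

SSR = 0.717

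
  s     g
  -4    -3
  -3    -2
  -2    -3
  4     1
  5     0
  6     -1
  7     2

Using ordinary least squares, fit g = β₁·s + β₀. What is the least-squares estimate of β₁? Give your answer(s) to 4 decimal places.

β₁ = 0.3603

From the data, Σs·s = 155, Σs = 13, Σ1 = 7.
Right-hand side: Σs·g = 36, Σg = -6.
So XᵀX·[β₁, β₀]ᵀ = Xᵀg: [[155, 13]; [13, 7]]·[β₁, β₀]ᵀ = [36, -6]ᵀ.
det = 155·7 − 13² = 916.
β₁ = (36·7 − 13·(-6))/916 = 165/458; β₀ = (155·(-6) − 13·36)/916 = -699/458.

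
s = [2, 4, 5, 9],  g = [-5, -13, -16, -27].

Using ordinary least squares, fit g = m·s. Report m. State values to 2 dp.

Setting ∂/∂m … = 0 gives: 126·m = -385.
m = (-385)/126 = -3.05556.

m = -3.06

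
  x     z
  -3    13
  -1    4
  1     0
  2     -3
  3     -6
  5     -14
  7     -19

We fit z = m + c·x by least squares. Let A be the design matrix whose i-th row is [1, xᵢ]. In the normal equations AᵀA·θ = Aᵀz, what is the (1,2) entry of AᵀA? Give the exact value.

14

Row 1 ↔ basis 1, column 2 ↔ basis x, so (AᵀA)_{1,2} = Σᵢ x = (1)·(-3) + (1)·(-1) + (1)·(1) + (1)·(2) + (1)·(3) + (1)·(5) + (1)·(7) = 14.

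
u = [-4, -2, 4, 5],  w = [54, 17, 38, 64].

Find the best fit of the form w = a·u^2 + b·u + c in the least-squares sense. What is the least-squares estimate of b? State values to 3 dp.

AᵀA·[a, b, c]ᵀ = Aᵀw reads: 1153·a + 117·b + 61·c = 3140;  117·a + 61·b + 3·c = 222;  61·a + 3·b + 4·c = 173.
(Σu^2·u^2 = 1153, Σu^2·u = 117, Σu^2 = 61, Σu·u = 61, Σu = 3, Σ1 = 4, Σu^2·w = 3140, Σu·w = 222, Σw = 173.)
Row-reducing yields a = 509/178, b = -1689/890, c = 474/445.

b = -1.898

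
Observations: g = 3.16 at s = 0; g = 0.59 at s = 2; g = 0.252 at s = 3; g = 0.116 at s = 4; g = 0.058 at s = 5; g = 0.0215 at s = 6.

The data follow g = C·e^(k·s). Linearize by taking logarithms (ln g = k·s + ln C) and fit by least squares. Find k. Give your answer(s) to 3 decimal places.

k = -0.818

With ln gᵢ as the transformed response and sᵢ as the regressor:
Over the data: Σs = 20.0000, Σ(s)² = 90.0000, Σln g = -9.5966, Σs·ln g = -51.0817.
Normal system: [[90.0000, 20.0000]; [20.0000, 6]]·[k, ln C]ᵀ = [-51.0817, -9.5966]ᵀ.
Slope k = (n·Σs·ln g − Σs·Σln g)/(n·Σ(s)² − (Σs)²) = (6·-51.0817 − 20.0000·-9.5966)/140.0000 = -0.81828; ln C = (Σln g − k·Σs)/n = 1.12816.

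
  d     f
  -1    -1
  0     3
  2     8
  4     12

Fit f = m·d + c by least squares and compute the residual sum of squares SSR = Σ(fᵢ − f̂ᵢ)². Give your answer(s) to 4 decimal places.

SSR = 1.6610

With design matrix X, XᵀX = [[21, 5]; [5, 4]] and Xᵀf = [65, 22]ᵀ.
Δ = 21·4 − 5² = 59.
m = (65·4 − 5·22)/59 = 150/59; c = (21·22 − 5·65)/59 = 137/59.
Residuals: -46/59, 40/59, 35/59, -29/59; SSR = 98/59.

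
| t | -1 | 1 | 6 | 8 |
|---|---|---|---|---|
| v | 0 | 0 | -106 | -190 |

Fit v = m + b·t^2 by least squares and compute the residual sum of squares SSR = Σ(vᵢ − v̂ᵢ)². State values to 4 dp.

Compute the Gram sums: Σ1 = 4, Σt^2 = 102, Σt^2·t^2 = 5394.
For Aᵀv: Σv = -296, Σt^2·v = -15976.
AᵀA·[m, b]ᵀ = Aᵀv becomes [[4, 102]; [102, 5394]]·[m, b]ᵀ = [-296, -15976]ᵀ.
Eliminating b: 5394·(row 1) − 102·(row 2) gives 11172·m = 5394·(-296) − 102·(-15976) = 32928, so m = 56/19.
Then b = ((-15976) − 102·(56/19))/5394 = -172/57.
Residuals: 4/57, 4/57, -6/19, 10/57; SSR = 8/57.

SSR = 0.1404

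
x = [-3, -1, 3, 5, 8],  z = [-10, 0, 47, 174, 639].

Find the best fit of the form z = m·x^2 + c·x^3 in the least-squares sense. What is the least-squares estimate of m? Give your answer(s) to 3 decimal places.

m = 1.964

AᵀA·[m, c]ᵀ = Aᵀz reads: 4884·m + 35892·c = 45579;  35892·m + 279228·c = 350457.
Δ = 4884·279228 − 35892² = 75513888.
m = (45579·279228 − 35892·350457)/75513888 = 515036/262201; c = (4884·350457 − 35892·45579)/75513888 = 1051535/1048804.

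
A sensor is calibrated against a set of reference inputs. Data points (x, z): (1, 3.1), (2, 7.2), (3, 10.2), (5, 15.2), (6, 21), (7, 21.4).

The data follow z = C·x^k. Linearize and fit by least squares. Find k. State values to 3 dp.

k = 0.990

With ln zᵢ as the transformed response and ln xᵢ as the regressor:
XᵀX = [[11.2747, 7.1389]; [7.1389, 6]], rhs = [19.7156, 14.2571]ᵀ  (here Σln x = 7.1389, Σ(ln x)² = 11.2747, Σln z = 14.2571, Σln x·ln z = 19.7156).
Δ = 11.2747·6 − (7.1389)² = 16.6845; k = (19.7156·6 − 7.1389·14.2571)/16.6845 = 0.98980, ln C = (11.2747·14.2571 − 7.1389·19.7156)/16.6845 = 1.19851.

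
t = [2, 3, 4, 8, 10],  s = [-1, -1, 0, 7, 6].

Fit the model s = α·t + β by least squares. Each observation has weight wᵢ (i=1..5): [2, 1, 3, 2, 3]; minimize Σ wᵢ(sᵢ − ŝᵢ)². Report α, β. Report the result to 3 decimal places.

From the data, Σwᵢ·t·t = 493, Σwᵢ·t = 65, Σwᵢ·1 = 11.
And Σwᵢ·t·s = 285, Σwᵢ·s = 29.
MᵀWM·[α, β]ᵀ = MᵀWs becomes [[493, 65]; [65, 11]]·[α, β]ᵀ = [285, 29]ᵀ.
det = 493·11 − 65² = 1198.
α = (285·11 − 65·29)/1198 = 625/599; β = (493·29 − 65·285)/1198 = -2114/599.

α = 1.043, β = -3.529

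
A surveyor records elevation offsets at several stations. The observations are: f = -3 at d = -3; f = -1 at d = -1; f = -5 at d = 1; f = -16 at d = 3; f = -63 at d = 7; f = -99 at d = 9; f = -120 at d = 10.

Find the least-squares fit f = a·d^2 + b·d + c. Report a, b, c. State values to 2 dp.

From the data, Σd^2·d^2 = 19126, Σd^2·d = 2072, Σd^2 = 250, Σd·d = 250, Σd = 26, Σ1 = 7.
Moment sums: Σd^2·f = -23283, Σd·f = -2575, Σf = -307.
Inverting the 3×3 Gram matrix, [a, b, c]ᵀ = [-32349/33334, -211877/100002, -66433/50001]ᵀ.

a = -0.97, b = -2.12, c = -1.33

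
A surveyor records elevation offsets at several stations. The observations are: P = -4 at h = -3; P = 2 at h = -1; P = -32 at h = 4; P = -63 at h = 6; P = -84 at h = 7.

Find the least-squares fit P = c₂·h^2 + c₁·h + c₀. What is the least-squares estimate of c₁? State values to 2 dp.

Setting ∂/∂c₂ … = 0 gives: 4035·c₂ + 595·c₁ + 111·c₀ = -6930;  595·c₂ + 111·c₁ + 13·c₀ = -1084;  111·c₂ + 13·c₁ + 5·c₀ = -181.
Solving the 3×3 system (Gaussian elimination) gives c₂ = -92113/68462, c₁ = -178383/68462, c₀ = 15190/34231.

c₁ = -2.61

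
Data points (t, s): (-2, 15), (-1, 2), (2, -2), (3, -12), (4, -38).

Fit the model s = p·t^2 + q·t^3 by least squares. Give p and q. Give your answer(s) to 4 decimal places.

AᵀA·[p, q]ᵀ = Aᵀs reads: 370·p + 1266·q = -662;  1266·p + 4954·q = -2894.
Determinant 370·4954 − 1266² = 230224.
p = ((-662)·4954 − 1266·(-2894))/230224 = 24016/14389; q = (370·(-2894) − 1266·(-662))/230224 = -14543/14389.

p = 1.6691, q = -1.0107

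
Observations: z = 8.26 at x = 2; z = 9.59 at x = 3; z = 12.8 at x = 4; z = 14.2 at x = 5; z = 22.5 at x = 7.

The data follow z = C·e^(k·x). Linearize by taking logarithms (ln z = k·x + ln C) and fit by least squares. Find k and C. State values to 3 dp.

Taking logs, ln z = k·x + ln C, so regress ln z on x.
Σx = 21.0000, Σ(x)² = 103.0000, Σln z = 12.6883, Σx·ln z = 56.2636.
Equations: 103.0000·k + 21.0000·ln C = 56.2636;  21.0000·k + 5·ln C = 12.6883.
Slope k = (n·Σx·ln z − Σx·Σln z)/(n·Σ(x)² − (Σx)²) = (5·56.2636 − 21.0000·12.6883)/74.0000 = 0.20085; ln C = (Σln z − k·Σx)/n = 1.69411, so C = exp(1.69411) = 5.44179.

k = 0.201, C = 5.442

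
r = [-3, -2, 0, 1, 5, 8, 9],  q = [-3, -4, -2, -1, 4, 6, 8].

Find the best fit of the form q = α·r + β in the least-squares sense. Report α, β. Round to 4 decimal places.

MᵀM·[α, β]ᵀ = Mᵀq reads: 184·α + 18·β = 156;  18·α + 7·β = 8.
(Σr·r = 184, Σr = 18, Σ1 = 7, Σr·q = 156, Σq = 8.)
Determinant 184·7 − 18² = 964.
α = (156·7 − 18·8)/964 = 237/241; β = (184·8 − 18·156)/964 = -334/241.

α = 0.9834, β = -1.3859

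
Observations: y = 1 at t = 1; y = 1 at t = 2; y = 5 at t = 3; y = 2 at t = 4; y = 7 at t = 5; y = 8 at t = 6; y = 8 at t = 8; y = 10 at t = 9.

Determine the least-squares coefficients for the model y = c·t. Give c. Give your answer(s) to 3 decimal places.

c = 1.114

The normal equations are: 236·c = 263.
(Σt·t = 236, Σt·y = 263.)
c = 263/236 = 1.11441.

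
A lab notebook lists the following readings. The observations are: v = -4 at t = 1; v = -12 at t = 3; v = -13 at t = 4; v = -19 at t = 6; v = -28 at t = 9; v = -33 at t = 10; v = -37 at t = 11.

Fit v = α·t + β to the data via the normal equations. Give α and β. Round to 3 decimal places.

α = -3.172, β = -0.922

The normal equations are: 364·α + 44·β = -1195;  44·α + 7·β = -146.
(Σt·t = 364, Σt = 44, Σ1 = 7, Σt·v = -1195, Σv = -146.)
Δ = 364·7 − 44² = 612.
α = ((-1195)·7 − 44·(-146))/612 = -647/204; β = (364·(-146) − 44·(-1195))/612 = -47/51.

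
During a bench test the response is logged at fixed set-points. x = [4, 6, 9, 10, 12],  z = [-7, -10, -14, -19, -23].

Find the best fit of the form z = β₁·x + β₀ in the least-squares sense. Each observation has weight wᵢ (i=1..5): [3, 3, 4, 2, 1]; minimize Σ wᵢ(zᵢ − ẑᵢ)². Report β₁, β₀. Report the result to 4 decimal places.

β₁ = -1.8484, β₀ = 1.0108

Forming AᵀWA = [[824, 98]; [98, 13]] and AᵀWz = [-1424, -168]ᵀ gives AᵀWA·[β₁, β₀]ᵀ = AᵀWz.
Determinant 824·13 − 98² = 1108.
β₁ = ((-1424)·13 − 98·(-168))/1108 = -512/277; β₀ = (824·(-168) − 98·(-1424))/1108 = 280/277.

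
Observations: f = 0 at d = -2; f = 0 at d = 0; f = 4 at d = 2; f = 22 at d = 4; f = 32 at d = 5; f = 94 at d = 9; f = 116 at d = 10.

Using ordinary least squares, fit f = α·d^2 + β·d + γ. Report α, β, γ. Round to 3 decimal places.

From the data, Σd^2·d^2 = 17474, Σd^2·d = 1918, Σd^2 = 230, Σd·d = 230, Σd = 28, Σ1 = 7.
And Σd^2·f = 20382, Σd·f = 2262, Σf = 268.
AᵀA·[α, β, γ]ᵀ = Aᵀf becomes [[17474, 1918, 230]; [1918, 230, 28]; [230, 28, 7]]·[α, β, γ]ᵀ = [20382, 2262, 268]ᵀ.
Row-reducing yields α = 13007/12701, β = 18078/12701, γ = -13418/12701.

α = 1.024, β = 1.423, γ = -1.056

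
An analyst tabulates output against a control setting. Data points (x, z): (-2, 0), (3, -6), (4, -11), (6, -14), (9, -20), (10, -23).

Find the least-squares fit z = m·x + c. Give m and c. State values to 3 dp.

MᵀM·[m, c]ᵀ = Mᵀz reads: 246·m + 30·c = -556;  30·m + 6·c = -74.
(Σx·x = 246, Σx = 30, Σ1 = 6, Σx·z = -556, Σz = -74.)
Eliminating c: 6·(row 1) − 30·(row 2) gives 576·m = 6·(-556) − 30·(-74) = -1116, so m = -31/16.
Then c = ((-74) − 30·(-31/16))/6 = -127/48.

m = -1.938, c = -2.646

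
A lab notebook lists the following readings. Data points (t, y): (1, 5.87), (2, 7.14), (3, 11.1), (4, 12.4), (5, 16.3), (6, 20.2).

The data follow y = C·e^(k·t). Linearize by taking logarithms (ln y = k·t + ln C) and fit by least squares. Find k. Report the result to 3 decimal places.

Linearized form: ln y = k·t + ln C. From the 6 transformed points,
Σt = 21.0000, Σ(t)² = 91.0000, Σln y = 14.4571, Σt·ln y = 54.9828.
Equations: 91.0000·k + 21.0000·ln C = 54.9828;  21.0000·k + 6·ln C = 14.4571.
Slope k = (n·Σt·ln y − Σt·Σln y)/(n·Σ(t)² − (Σt)²) = (6·54.9828 − 21.0000·14.4571)/105.0000 = 0.25046; ln C = (Σln y − k·Σt)/n = 1.53288.

k = 0.250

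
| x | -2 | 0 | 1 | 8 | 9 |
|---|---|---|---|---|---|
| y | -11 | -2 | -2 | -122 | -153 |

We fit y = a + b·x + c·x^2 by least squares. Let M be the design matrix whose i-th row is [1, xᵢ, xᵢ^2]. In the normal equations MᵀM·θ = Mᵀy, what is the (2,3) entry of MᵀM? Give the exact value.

1234

Row 2 ↔ basis x, column 3 ↔ basis x^2, so (MᵀM)_{2,3} = Σᵢ (x)·(x^2) = (-2)·(4) + (0)·(0) + (1)·(1) + (8)·(64) + (9)·(81) = 1234.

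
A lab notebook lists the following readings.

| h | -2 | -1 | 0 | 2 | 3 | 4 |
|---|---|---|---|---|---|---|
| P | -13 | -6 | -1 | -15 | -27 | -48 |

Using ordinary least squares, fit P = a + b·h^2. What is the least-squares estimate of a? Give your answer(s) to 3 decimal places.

a = -2.175

The normal system MᵀM·[a, b]ᵀ = MᵀP is [[6, 34]; [34, 370]]·[a, b]ᵀ = [-110, -1129]ᵀ.
Determinant 6·370 − 34² = 1064.
a = ((-110)·370 − 34·(-1129))/1064 = -1157/532; b = (6·(-1129) − 34·(-110))/1064 = -1517/532.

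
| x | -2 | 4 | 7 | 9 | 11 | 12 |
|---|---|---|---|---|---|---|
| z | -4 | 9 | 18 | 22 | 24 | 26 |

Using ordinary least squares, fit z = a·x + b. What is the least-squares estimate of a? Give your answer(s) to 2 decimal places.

a = 2.19

With design matrix M, MᵀM = [[415, 41]; [41, 6]] and Mᵀz = [944, 95]ᵀ.
Eliminating b: 6·(row 1) − 41·(row 2) gives 809·a = 6·944 − 41·95 = 1769, so a = 1769/809.
Then b = (95 − 41·(1769/809))/6 = 721/809.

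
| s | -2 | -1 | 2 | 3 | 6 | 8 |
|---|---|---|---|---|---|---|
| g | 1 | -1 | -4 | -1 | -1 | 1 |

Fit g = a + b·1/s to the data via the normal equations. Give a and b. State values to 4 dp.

a = -0.9172, b = -1.3411

Setting ∂/∂a … = 0 gives: 6·a + (-3/8)·b = -5;  (-3/8)·a + (953/576)·b = -15/8.
Determinant 6·(953/576) − (-3/8)² = 1879/192.
a = ((-5)·(953/576) − (-3/8)·(-15/8))/(1879/192) = -5170/5637; b = (6·(-15/8) − (-3/8)·(-5))/(1879/192) = -2520/1879.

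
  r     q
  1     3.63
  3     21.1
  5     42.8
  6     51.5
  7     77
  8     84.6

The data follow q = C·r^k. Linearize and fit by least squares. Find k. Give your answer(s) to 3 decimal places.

k = 1.517

Linearized form: ln q = k·ln r + ln C. From the 6 transformed points,
XᵀX = [[15.1183, 8.5252]; [8.5252, 6]], rhs = [34.1393, 20.8184]ᵀ  (here Σln r = 8.5252, Σ(ln r)² = 15.1183, Σln q = 20.8184, Σln r·ln q = 34.1393).
Δ = 15.1183·6 − (8.5252)² = 18.0313; k = (34.1393·6 − 8.5252·20.8184)/18.0313 = 1.51714, ln C = (15.1183·20.8184 − 8.5252·34.1393)/18.0313 = 1.31408.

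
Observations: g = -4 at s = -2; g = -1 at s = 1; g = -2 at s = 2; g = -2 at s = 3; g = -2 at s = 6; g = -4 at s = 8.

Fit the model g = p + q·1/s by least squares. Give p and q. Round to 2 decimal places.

The normal system XᵀX·[p, q]ᵀ = Xᵀg is [[6, 13/8]; [13/8, 953/576]]·[p, q]ᵀ = [-15, -3/2]ᵀ.
Δ = 6·(953/576) − (13/8)² = 1399/192.
p = ((-15)·(953/576) − (13/8)·(-3/2))/(1399/192) = -4297/1399; q = (6·(-3/2) − (13/8)·(-15))/(1399/192) = 2952/1399.

p = -3.07, q = 2.11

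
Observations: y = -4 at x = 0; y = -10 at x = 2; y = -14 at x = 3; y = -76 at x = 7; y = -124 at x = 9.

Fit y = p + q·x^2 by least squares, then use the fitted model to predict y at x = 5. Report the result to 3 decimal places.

From the data, Σ1 = 5, Σx^2 = 143, Σx^2·x^2 = 9059.
Moment sums: Σy = -228, Σx^2·y = -13934.
Normal equations: [[5, 143]; [143, 9059]]·[p, q]ᵀ = [-228, -13934]ᵀ.
Eliminating q: 9059·(row 1) − 143·(row 2) gives 24846·p = 9059·(-228) − 143·(-13934) = -72890, so p = -36445/12423.
Then q = ((-13934) − 143·(-36445/12423))/9059 = -18533/12423.
At x = 5: ŷ = (-36445/12423)·(1) + (-18533/12423)·(25) = -166590/4141.

ŷ = -40.229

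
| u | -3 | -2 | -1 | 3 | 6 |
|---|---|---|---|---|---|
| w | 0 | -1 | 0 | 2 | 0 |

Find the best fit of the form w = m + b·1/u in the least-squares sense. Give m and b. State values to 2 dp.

Setting ∂/∂m … = 0 gives: 5·m + (-4/3)·b = 1;  (-4/3)·m + (3/2)·b = 7/6.
det = 5·(3/2) − (-4/3)² = 103/18.
m = (1·(3/2) − (-4/3)·(7/6))/(103/18) = 55/103; b = (5·(7/6) − (-4/3)·1)/(103/18) = 129/103.

m = 0.53, b = 1.25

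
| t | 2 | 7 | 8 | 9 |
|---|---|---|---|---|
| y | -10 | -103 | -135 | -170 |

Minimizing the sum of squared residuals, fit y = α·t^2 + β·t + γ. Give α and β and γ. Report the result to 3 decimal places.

Normal-equation sums: Σt^2·t^2 = 13074, Σt^2·t = 1592, Σt^2 = 198, Σt·t = 198, Σt = 26, Σ1 = 4.
Right-hand side: Σt^2·y = -27497, Σt·y = -3351, Σy = -418.
XᵀX·[α, β, γ]ᵀ = Xᵀy becomes [[13074, 1592, 198]; [1592, 198, 26]; [198, 26, 4]]·[α, β, γ]ᵀ = [-27497, -3351, -418]ᵀ.
Solving the 3×3 system (Gaussian elimination) gives α = -91/43, β = 17/43, γ = -199/86.

α = -2.116, β = 0.395, γ = -2.314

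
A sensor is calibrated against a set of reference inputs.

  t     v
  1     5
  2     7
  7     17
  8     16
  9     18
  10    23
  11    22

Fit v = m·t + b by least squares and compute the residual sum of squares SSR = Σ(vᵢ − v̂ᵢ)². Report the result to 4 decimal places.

Normal-equation sums: Σt·t = 420, Σt = 48, Σ1 = 7.
And Σt·v = 900, Σv = 108.
Δ = 420·7 − 48² = 636.
m = (900·7 − 48·108)/636 = 93/53; b = (420·108 − 48·900)/636 = 180/53.
Residuals: -8/53, 5/53, 70/53, -76/53, -63/53, 109/53, -37/53; SSR = 528/53.

SSR = 9.9623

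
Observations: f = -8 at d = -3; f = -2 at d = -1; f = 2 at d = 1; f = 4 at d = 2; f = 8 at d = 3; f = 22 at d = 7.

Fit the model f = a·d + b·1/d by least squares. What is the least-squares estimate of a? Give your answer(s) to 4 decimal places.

a = 3.0595

Sums needed: Σd·d = 73, Σd·1/d = 6, Σ1/d·1/d = 4397/1764.
Moment sums: Σd·f = 214, Σ1/d·f = 304/21.
Determinant 73·(4397/1764) − 6² = 257477/1764.
a = (214·(4397/1764) − 6·(304/21))/(257477/1764) = 787742/257477; b = (73·(304/21) − 6·214)/(257477/1764) = -400848/257477.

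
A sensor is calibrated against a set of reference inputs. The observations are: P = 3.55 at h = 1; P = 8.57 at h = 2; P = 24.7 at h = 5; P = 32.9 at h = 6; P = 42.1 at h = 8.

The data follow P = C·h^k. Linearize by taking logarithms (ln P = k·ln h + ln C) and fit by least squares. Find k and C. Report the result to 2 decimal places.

With ln Pᵢ as the transformed response and ln hᵢ as the regressor:
XᵀX = [[10.6052, 6.1738]; [6.1738, 5]], rhs = [20.6869, 13.8555]ᵀ  (here Σln h = 6.1738, Σ(ln h)² = 10.6052, Σln P = 13.8555, Σln h·ln P = 20.6869).
Δ = 10.6052·5 − (6.1738)² = 14.9105; k = (20.6869·5 − 6.1738·13.8555)/14.9105 = 1.20005, ln C = (10.6052·13.8555 − 6.1738·20.6869)/14.9105 = 1.28934, so C = exp(1.28934) = 3.63038.

k = 1.20, C = 3.63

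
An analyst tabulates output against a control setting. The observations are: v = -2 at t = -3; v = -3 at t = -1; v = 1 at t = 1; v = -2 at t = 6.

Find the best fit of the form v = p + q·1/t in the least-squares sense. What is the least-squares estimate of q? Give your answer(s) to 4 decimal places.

q = 1.9153

Setting ∂/∂p … = 0 gives: 4·p + (-1/6)·q = -6;  (-1/6)·p + (77/36)·q = 13/3.
det = 4·(77/36) − (-1/6)² = 307/36.
p = ((-6)·(77/36) − (-1/6)·(13/3))/(307/36) = -436/307; q = (4·(13/3) − (-1/6)·(-6))/(307/36) = 588/307.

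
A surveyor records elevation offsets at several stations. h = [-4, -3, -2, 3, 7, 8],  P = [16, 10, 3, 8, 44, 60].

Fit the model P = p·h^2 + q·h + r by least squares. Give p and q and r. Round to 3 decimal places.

p = 0.970, q = -0.284, r = -0.476

Normal-equation sums: Σh^2·h^2 = 6931, Σh^2·h = 783, Σh^2 = 151, Σh·h = 151, Σh = 9, Σ1 = 6.
Right-hand side: Σh^2·P = 6426, Σh·P = 712, ΣP = 141.
XᵀX·[p, q, r]ᵀ = XᵀP becomes [[6931, 783, 151]; [783, 151, 9]; [151, 9, 6]]·[p, q, r]ᵀ = [6426, 712, 141]ᵀ.
Solving the 3×3 system (Gaussian elimination) gives p = 43923/45299, q = -12880/45299, r = -21549/45299.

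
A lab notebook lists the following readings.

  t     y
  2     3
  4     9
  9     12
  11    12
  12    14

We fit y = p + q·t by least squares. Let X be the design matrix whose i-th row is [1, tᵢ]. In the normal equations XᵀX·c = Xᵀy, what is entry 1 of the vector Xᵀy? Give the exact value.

50

Entry 1 ↔ basis 1, so (Xᵀy)_{1} = Σᵢ yᵢ = (1)·(3) + (1)·(9) + (1)·(12) + (1)·(12) + (1)·(14) = 50.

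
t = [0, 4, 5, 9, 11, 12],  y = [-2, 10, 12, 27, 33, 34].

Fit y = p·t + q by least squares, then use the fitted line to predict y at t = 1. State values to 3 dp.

ŷ = 0.708

With design matrix A, AᵀA = [[387, 41]; [41, 6]] and Aᵀy = [1114, 114]ᵀ.
Eliminating q: 6·(row 1) − 41·(row 2) gives 641·p = 6·1114 − 41·114 = 2010, so p = 2010/641.
Then q = (114 − 41·(2010/641))/6 = -1556/641.
At t = 1: ŷ = (2010/641)·(1) + (-1556/641)·(1) = 454/641.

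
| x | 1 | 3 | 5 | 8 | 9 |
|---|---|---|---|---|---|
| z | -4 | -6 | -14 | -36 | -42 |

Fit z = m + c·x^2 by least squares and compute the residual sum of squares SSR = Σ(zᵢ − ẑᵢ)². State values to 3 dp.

SSR = 6.200

From the data, Σ1 = 5, Σx^2 = 180, Σx^2·x^2 = 11364.
Right-hand side: Σz = -102, Σx^2·z = -6114.
So MᵀM·[m, c]ᵀ = Mᵀz: [[5, 180]; [180, 11364]]·[m, c]ᵀ = [-102, -6114]ᵀ.
Δ = 5·11364 − 180² = 24420.
m = ((-102)·11364 − 180·(-6114))/24420 = -12/5; c = (5·(-6114) − 180·(-102))/24420 = -1/2.
Residuals: -11/10, 9/10, 9/10, -8/5, 9/10; SSR = 31/5.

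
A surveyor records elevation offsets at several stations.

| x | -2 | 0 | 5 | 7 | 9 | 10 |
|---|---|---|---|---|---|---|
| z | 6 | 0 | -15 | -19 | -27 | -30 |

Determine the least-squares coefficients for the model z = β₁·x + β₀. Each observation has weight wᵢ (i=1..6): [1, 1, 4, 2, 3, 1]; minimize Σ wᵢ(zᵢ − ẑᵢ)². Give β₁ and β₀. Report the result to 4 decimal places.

β₁ = -2.9663, β₀ = 0.1394

The normal equations are: 545·β₁ + 69·β₀ = -1607;  69·β₁ + 12·β₀ = -203.
(Σwᵢ·x·x = 545, Σwᵢ·x = 69, Σwᵢ·1 = 12, Σwᵢ·x·z = -1607, Σwᵢ·z = -203.)
Eliminating β₀: 12·(row 1) − 69·(row 2) gives 1779·β₁ = 12·(-1607) − 69·(-203) = -5277, so β₁ = -1759/593.
Then β₀ = ((-203) − 69·(-1759/593))/12 = 248/1779.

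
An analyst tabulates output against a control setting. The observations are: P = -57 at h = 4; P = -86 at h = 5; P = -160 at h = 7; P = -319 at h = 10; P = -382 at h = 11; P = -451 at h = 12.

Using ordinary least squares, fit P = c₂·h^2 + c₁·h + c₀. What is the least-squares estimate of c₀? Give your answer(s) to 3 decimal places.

c₀ = 0.422

Sums needed: Σh^2·h^2 = 48659, Σh^2·h = 4591, Σh^2 = 455, Σh·h = 455, Σh = 49, Σ1 = 6.
Right-hand side: Σh^2·P = -153968, Σh·P = -14582, ΣP = -1455.
Normal equations: [[48659, 4591, 455]; [4591, 455, 49]; [455, 49, 6]]·[c₂, c₁, c₀]ᵀ = [-153968, -14582, -1455]ᵀ.
Row-reducing yields c₂ = -1121/384, c₁ = -1013/384, c₀ = 27/64.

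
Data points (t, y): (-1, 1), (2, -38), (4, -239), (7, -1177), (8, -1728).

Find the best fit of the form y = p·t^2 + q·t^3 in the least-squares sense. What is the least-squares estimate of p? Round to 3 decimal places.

p = -3.010

MᵀM·[p, q]ᵀ = Mᵀy reads: 6770·p + 50630·q = -172240;  50630·p + 383954·q = -1304048.
(Σt^2·t^2 = 6770, Σt^2·t^3 = 50630, Σt^3·t^3 = 383954, Σt^2·y = -172240, Σt^3·y = -1304048.)
Eliminating q: 383954·(row 1) − 50630·(row 2) gives 35971680·p = 383954·(-172240) − 50630·(-1304048) = -108286720, so p = -676792/224823.
Then q = ((-1304048) − 50630·(-676792/224823))/383954 = -674336/224823.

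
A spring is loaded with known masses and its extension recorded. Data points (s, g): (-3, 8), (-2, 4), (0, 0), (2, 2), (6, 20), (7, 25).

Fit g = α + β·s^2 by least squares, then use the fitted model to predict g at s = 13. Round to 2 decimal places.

Sums needed: Σ1 = 6, Σs^2 = 102, Σs^2·s^2 = 3810.
And Σg = 59, Σs^2·g = 2041.
Eliminating β: 3810·(row 1) − 102·(row 2) gives 12456·α = 3810·59 − 102·2041 = 16608, so α = 4/3.
Then β = (2041 − 102·(4/3))/3810 = 1/2.
At s = 13: ĝ = (4/3)·(1) + (1/2)·(169) = 515/6.

ĝ = 85.83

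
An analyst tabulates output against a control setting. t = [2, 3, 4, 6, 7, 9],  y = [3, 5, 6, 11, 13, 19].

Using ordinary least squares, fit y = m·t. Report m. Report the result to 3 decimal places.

m = 1.913

Normal-equation sums: Σt·t = 195.
For Aᵀy: Σt·y = 373.
Hence m = 373 / 195 ≈ 1.91282.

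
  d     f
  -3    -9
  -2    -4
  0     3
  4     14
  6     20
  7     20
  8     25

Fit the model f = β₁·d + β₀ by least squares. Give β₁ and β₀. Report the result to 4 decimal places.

β₁ = 2.9279, β₀ = 1.4917

Setting ∂/∂β₁ … = 0 gives: 178·β₁ + 20·β₀ = 551;  20·β₁ + 7·β₀ = 69.
det = 178·7 − 20² = 846.
β₁ = (551·7 − 20·69)/846 = 2477/846; β₀ = (178·69 − 20·551)/846 = 631/423.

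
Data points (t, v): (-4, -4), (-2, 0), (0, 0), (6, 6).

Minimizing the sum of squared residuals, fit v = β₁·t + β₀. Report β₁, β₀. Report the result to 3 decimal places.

β₁ = 0.929, β₀ = 0.500

The normal system XᵀX·[β₁, β₀]ᵀ = Xᵀv is [[56, 0]; [0, 4]]·[β₁, β₀]ᵀ = [52, 2]ᵀ.
Δ = 56·4 − 0² = 224.
β₁ = (52·4 − 0·2)/224 = 13/14; β₀ = (56·2 − 0·52)/224 = 1/2.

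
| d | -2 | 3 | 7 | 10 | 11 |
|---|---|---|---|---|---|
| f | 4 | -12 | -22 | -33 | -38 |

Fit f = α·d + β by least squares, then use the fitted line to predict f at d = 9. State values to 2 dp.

Compute the Gram sums: Σd·d = 283, Σd = 29, Σ1 = 5.
For Aᵀf: Σd·f = -946, Σf = -101.
So AᵀA·[α, β]ᵀ = Aᵀf: [[283, 29]; [29, 5]]·[α, β]ᵀ = [-946, -101]ᵀ.
Δ = 283·5 − 29² = 574.
α = ((-946)·5 − 29·(-101))/574 = -1801/574; β = (283·(-101) − 29·(-946))/574 = -1149/574.
At d = 9: f̂ = (-1801/574)·(9) + (-1149/574)·(1) = -8679/287.

f̂ = -30.24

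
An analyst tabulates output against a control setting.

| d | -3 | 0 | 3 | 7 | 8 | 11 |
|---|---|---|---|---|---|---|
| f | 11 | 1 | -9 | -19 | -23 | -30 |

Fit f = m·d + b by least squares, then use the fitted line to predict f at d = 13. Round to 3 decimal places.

With design matrix A, AᵀA = [[252, 26]; [26, 6]] and Aᵀf = [-707, -69]ᵀ.
Eliminating b: 6·(row 1) − 26·(row 2) gives 836·m = 6·(-707) − 26·(-69) = -2448, so m = -612/209.
Then b = ((-69) − 26·(-612/209))/6 = 497/418.
At d = 13: f̂ = (-612/209)·(13) + (497/418)·(1) = -15415/418.

f̂ = -36.878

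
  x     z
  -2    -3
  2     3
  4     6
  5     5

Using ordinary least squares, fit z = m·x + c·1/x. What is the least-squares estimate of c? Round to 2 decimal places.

The normal equations are: 49·m + 4·c = 61;  4·m + (241/400)·c = 11/2.
(Σx·x = 49, Σx·1/x = 4, Σ1/x·1/x = 241/400, Σx·z = 61, Σ1/x·z = 11/2.)
Eliminating c: (241/400)·(row 1) − 4·(row 2) gives (5409/400)·m = (241/400)·61 − 4·(11/2) = 5901/400, so m = 1967/1803.
Then c = ((11/2) − 4·(1967/1803))/(241/400) = 3400/1803.

c = 1.89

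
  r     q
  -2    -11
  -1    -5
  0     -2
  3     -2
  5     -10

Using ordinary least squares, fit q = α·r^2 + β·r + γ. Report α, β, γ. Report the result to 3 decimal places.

The normal equations are: 723·α + 143·β + 39·γ = -317;  143·α + 39·β + 5·γ = -29;  39·α + 5·β + 5·γ = -30.
(Σr^2·r^2 = 723, Σr^2·r = 143, Σr^2 = 39, Σr·r = 39, Σr = 5, Σ1 = 5, Σr^2·q = -317, Σr·q = -29, Σq = -30.)
Row-reducing yields α = -665/778, β = 2057/778, γ = -769/389.

α = -0.855, β = 2.644, γ = -1.977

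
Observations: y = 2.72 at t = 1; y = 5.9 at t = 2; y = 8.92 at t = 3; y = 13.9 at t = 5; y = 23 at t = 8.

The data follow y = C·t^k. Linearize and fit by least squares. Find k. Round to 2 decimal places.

With ln yᵢ as the transformed response and ln tᵢ as the regressor:
AᵀA = [[8.6018, 5.4806]; [5.4806, 5]], rhs = [14.3903, 10.7313]ᵀ  (here Σln t = 5.4806, Σ(ln t)² = 8.6018, Σln y = 10.7313, Σln t·ln y = 14.3903).
Slope k = (n·Σln t·ln y − Σln t·Σln y)/(n·Σ(ln t)² − (Σln t)²) = (5·14.3903 − 5.4806·10.7313)/12.9714 = 1.01280; ln C = (Σln y − k·Σln t)/n = 1.03609.

k = 1.01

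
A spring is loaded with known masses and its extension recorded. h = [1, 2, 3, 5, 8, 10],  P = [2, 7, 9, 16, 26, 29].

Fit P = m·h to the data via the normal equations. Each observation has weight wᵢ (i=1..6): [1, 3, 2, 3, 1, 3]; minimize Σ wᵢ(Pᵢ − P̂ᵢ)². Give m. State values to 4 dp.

Normal-equation sums: Σwᵢ·h·h = 470.
For AᵀWP: Σwᵢ·h·P = 1416.
So AᵀWA·[m]ᵀ = AᵀWP: [[470]]·[m]ᵀ = [1416]ᵀ.
Hence m = 1416 / 470 ≈ 3.01277.

m = 3.0128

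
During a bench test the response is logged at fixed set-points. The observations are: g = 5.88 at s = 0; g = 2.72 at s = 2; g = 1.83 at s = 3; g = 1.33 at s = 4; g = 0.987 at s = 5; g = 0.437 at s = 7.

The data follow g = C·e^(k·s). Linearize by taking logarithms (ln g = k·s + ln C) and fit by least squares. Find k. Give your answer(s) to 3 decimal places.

Taking logs, ln g = k·s + ln C, so regress ln g on s.
AᵀA = [[103.0000, 21.0000]; [21.0000, 6]], rhs = [-0.9053, 2.8208]ᵀ  (here Σs = 21.0000, Σ(s)² = 103.0000, Σln g = 2.8208, Σs·ln g = -0.9053).
Δ = 103.0000·6 − (21.0000)² = 177.0000; k = (-0.9053·6 − 21.0000·2.8208)/177.0000 = -0.36535, ln C = (103.0000·2.8208 − 21.0000·-0.9053)/177.0000 = 1.74887.

k = -0.365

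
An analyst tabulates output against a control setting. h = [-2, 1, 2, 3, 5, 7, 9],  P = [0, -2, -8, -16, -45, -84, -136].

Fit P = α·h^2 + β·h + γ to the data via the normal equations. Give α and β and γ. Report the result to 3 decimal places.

α = -1.495, β = -1.861, γ = 2.033

Compute the Gram sums: Σh^2·h^2 = 9701, Σh^2·h = 1225, Σh^2 = 173, Σh·h = 173, Σh = 25, Σ1 = 7.
Right-hand side: Σh^2·P = -16435, Σh·P = -2103, ΣP = -291.
Normal equations: [[9701, 1225, 173]; [1225, 173, 25]; [173, 25, 7]]·[α, β, γ]ᵀ = [-16435, -2103, -291]ᵀ.
Row-reducing yields α = -3293/2202, β = -4097/2202, γ = 746/367.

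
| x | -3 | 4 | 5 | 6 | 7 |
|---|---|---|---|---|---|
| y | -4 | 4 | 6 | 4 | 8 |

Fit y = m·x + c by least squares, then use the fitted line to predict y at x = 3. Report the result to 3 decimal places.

ŷ = 2.713

Compute the Gram sums: Σx·x = 135, Σx = 19, Σ1 = 5.
Right-hand side: Σx·y = 138, Σy = 18.
AᵀA·[m, c]ᵀ = Aᵀy becomes [[135, 19]; [19, 5]]·[m, c]ᵀ = [138, 18]ᵀ.
Determinant 135·5 − 19² = 314.
m = (138·5 − 19·18)/314 = 174/157; c = (135·18 − 19·138)/314 = -96/157.
At x = 3: ŷ = (174/157)·(3) + (-96/157)·(1) = 426/157.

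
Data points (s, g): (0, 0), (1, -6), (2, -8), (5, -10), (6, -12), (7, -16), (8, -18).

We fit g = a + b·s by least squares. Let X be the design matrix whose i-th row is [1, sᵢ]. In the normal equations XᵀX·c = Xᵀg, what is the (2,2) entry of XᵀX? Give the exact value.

179

Row 2 ↔ basis s, column 2 ↔ basis s, so (XᵀX)_{2,2} = Σᵢ (s)·(s) = (0)·(0) + (1)·(1) + (2)·(2) + (5)·(5) + (6)·(6) + (7)·(7) + (8)·(8) = 179.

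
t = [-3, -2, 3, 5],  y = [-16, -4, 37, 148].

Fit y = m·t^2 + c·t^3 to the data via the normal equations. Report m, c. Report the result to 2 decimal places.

Compute the Gram sums: Σt^2·t^2 = 803, Σt^2·t^3 = 3093, Σt^3·t^3 = 17147.
Moment sums: Σt^2·y = 3873, Σt^3·y = 19963.
det = 803·17147 − 3093² = 4202392.
m = (3873·17147 − 3093·19963)/4202392 = 1166193/1050598; c = (803·19963 − 3093·3873)/4202392 = 1012775/1050598.

m = 1.11, c = 0.96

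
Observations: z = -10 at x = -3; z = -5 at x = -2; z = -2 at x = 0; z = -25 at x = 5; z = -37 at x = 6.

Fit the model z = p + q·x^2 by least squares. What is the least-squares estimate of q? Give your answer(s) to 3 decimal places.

q = -0.973

Forming MᵀM = [[5, 74]; [74, 2018]] and Mᵀz = [-79, -2067]ᵀ gives MᵀM·[p, q]ᵀ = Mᵀz.
det = 5·2018 − 74² = 4614.
p = ((-79)·2018 − 74·(-2067))/4614 = -3232/2307; q = (5·(-2067) − 74·(-79))/4614 = -4489/4614.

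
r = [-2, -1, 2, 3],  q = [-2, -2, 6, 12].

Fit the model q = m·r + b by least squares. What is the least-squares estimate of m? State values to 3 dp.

With design matrix M, MᵀM = [[18, 2]; [2, 4]] and Mᵀq = [54, 14]ᵀ.
det = 18·4 − 2² = 68.
m = (54·4 − 2·14)/68 = 47/17; b = (18·14 − 2·54)/68 = 36/17.

m = 2.765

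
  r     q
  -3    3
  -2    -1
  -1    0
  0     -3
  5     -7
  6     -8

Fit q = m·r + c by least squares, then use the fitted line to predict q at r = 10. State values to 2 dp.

q̂ = -12.59

The normal equations are: 75·m + 5·c = -90;  5·m + 6·c = -16.
(Σr·r = 75, Σr = 5, Σ1 = 6, Σr·q = -90, Σq = -16.)
Determinant 75·6 − 5² = 425.
m = ((-90)·6 − 5·(-16))/425 = -92/85; c = (75·(-16) − 5·(-90))/425 = -30/17.
At r = 10: q̂ = (-92/85)·(10) + (-30/17)·(1) = -214/17.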